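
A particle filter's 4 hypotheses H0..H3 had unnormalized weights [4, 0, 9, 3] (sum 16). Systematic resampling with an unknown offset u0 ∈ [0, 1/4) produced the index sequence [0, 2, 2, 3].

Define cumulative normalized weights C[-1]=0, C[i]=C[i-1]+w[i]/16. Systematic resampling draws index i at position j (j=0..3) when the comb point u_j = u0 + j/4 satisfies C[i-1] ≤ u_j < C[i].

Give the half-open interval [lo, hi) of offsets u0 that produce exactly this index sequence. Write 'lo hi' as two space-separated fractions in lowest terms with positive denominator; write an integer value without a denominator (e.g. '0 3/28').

1/16 1/4

C = [1/4, 1/4, 13/16, 1]
j=0 picked index 0: u0 ∈ [0, 1/4)
j=1 picked index 2: u0 ∈ [0, 9/16)
j=2 picked index 2: u0 ∈ [-1/4, 5/16)
j=3 picked index 3: u0 ∈ [1/16, 1/4)
intersection: [1/16, 1/4)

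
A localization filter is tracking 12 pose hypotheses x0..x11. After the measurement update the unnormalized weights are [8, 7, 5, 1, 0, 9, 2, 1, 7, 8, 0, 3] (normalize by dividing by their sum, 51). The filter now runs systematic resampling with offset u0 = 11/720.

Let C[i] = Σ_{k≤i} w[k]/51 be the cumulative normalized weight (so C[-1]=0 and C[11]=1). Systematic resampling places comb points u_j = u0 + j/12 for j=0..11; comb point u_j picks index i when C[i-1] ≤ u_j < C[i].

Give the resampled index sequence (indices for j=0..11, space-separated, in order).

0 0 1 1 2 5 5 6 8 8 9 9

C = [8/51, 5/17, 20/51, 7/17, 7/17, 10/17, 32/51, 11/17, 40/51, 16/17, 16/17, 1]
j=0: u_0=11/720 ∈ [0, 8/51) → index 0
j=1: u_1=71/720 ∈ [0, 8/51) → index 0
j=2: u_2=131/720 ∈ [8/51, 5/17) → index 1
j=3: u_3=191/720 ∈ [8/51, 5/17) → index 1
j=4: u_4=251/720 ∈ [5/17, 20/51) → index 2
j=5: u_5=311/720 ∈ [7/17, 10/17) → index 5
j=6: u_6=371/720 ∈ [7/17, 10/17) → index 5
j=7: u_7=431/720 ∈ [10/17, 32/51) → index 6
j=8: u_8=491/720 ∈ [11/17, 40/51) → index 8
j=9: u_9=551/720 ∈ [11/17, 40/51) → index 8
j=10: u_10=611/720 ∈ [40/51, 16/17) → index 9
j=11: u_11=671/720 ∈ [40/51, 16/17) → index 9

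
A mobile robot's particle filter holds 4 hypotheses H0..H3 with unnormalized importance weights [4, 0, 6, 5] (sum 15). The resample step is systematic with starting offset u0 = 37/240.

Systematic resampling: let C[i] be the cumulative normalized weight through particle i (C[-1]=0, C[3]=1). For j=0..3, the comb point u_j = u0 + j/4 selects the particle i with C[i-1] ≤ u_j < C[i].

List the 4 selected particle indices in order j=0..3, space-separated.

C = [4/15, 4/15, 2/3, 1]
j=0: u_0=37/240 ∈ [0, 4/15) → index 0
j=1: u_1=97/240 ∈ [4/15, 2/3) → index 2
j=2: u_2=157/240 ∈ [4/15, 2/3) → index 2
j=3: u_3=217/240 ∈ [2/3, 1) → index 3

0 2 2 3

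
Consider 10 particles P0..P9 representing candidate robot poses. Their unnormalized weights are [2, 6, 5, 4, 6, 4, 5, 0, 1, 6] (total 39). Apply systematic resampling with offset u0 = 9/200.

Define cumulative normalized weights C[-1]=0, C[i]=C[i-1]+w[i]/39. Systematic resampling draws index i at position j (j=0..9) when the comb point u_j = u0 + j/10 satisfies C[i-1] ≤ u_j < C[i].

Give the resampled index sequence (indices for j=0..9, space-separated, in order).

0 1 2 3 4 4 5 6 8 9

C = [2/39, 8/39, 1/3, 17/39, 23/39, 9/13, 32/39, 32/39, 11/13, 1]
j=0: u_0=9/200 ∈ [0, 2/39) → index 0
j=1: u_1=29/200 ∈ [2/39, 8/39) → index 1
j=2: u_2=49/200 ∈ [8/39, 1/3) → index 2
j=3: u_3=69/200 ∈ [1/3, 17/39) → index 3
j=4: u_4=89/200 ∈ [17/39, 23/39) → index 4
j=5: u_5=109/200 ∈ [17/39, 23/39) → index 4
j=6: u_6=129/200 ∈ [23/39, 9/13) → index 5
j=7: u_7=149/200 ∈ [9/13, 32/39) → index 6
j=8: u_8=169/200 ∈ [32/39, 11/13) → index 8
j=9: u_9=189/200 ∈ [11/13, 1) → index 9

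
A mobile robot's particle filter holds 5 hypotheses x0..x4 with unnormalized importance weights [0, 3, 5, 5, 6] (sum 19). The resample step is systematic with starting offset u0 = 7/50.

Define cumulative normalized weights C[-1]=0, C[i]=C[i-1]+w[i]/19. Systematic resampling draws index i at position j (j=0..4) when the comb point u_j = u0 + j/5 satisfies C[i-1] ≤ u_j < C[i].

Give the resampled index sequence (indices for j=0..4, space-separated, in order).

C = [0, 3/19, 8/19, 13/19, 1]
j=0: u_0=7/50 ∈ [0, 3/19) → index 1
j=1: u_1=17/50 ∈ [3/19, 8/19) → index 2
j=2: u_2=27/50 ∈ [8/19, 13/19) → index 3
j=3: u_3=37/50 ∈ [13/19, 1) → index 4
j=4: u_4=47/50 ∈ [13/19, 1) → index 4

1 2 3 4 4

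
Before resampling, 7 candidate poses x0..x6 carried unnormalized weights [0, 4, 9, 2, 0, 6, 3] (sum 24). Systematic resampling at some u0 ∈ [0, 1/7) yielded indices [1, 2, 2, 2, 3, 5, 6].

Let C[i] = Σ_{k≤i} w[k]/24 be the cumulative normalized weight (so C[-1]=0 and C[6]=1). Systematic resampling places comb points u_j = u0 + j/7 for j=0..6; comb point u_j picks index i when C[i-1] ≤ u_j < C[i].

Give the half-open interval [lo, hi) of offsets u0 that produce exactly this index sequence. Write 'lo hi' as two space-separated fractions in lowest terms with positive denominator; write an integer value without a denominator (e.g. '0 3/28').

C = [0, 1/6, 13/24, 5/8, 5/8, 7/8, 1]
j=0 picked index 1: u0 ∈ [0, 1/6)
j=1 picked index 2: u0 ∈ [1/42, 67/168)
j=2 picked index 2: u0 ∈ [-5/42, 43/168)
j=3 picked index 2: u0 ∈ [-11/42, 19/168)
j=4 picked index 3: u0 ∈ [-5/168, 3/56)
j=5 picked index 5: u0 ∈ [-5/56, 9/56)
j=6 picked index 6: u0 ∈ [1/56, 1/7)
intersection: [1/42, 3/56)

1/42 3/56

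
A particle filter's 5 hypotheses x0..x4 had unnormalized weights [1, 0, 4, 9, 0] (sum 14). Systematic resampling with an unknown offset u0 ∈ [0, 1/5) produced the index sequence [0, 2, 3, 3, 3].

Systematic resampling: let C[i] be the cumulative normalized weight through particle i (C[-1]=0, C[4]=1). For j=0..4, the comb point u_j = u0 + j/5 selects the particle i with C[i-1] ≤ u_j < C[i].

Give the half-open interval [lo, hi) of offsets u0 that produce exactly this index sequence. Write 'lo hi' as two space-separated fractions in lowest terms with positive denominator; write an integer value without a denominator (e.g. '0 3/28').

0 1/14

C = [1/14, 1/14, 5/14, 1, 1]
j=0 picked index 0: u0 ∈ [0, 1/14)
j=1 picked index 2: u0 ∈ [-9/70, 11/70)
j=2 picked index 3: u0 ∈ [-3/70, 3/5)
j=3 picked index 3: u0 ∈ [-17/70, 2/5)
j=4 picked index 3: u0 ∈ [-31/70, 1/5)
intersection: [0, 1/14)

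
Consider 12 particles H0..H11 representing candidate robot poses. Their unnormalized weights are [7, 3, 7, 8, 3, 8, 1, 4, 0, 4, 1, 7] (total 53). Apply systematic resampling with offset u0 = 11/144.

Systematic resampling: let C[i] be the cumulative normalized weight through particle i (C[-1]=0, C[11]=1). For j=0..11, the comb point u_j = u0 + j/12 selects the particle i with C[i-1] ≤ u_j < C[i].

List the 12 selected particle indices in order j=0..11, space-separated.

C = [7/53, 10/53, 17/53, 25/53, 28/53, 36/53, 37/53, 41/53, 41/53, 45/53, 46/53, 1]
j=0: u_0=11/144 ∈ [0, 7/53) → index 0
j=1: u_1=23/144 ∈ [7/53, 10/53) → index 1
j=2: u_2=35/144 ∈ [10/53, 17/53) → index 2
j=3: u_3=47/144 ∈ [17/53, 25/53) → index 3
j=4: u_4=59/144 ∈ [17/53, 25/53) → index 3
j=5: u_5=71/144 ∈ [25/53, 28/53) → index 4
j=6: u_6=83/144 ∈ [28/53, 36/53) → index 5
j=7: u_7=95/144 ∈ [28/53, 36/53) → index 5
j=8: u_8=107/144 ∈ [37/53, 41/53) → index 7
j=9: u_9=119/144 ∈ [41/53, 45/53) → index 9
j=10: u_10=131/144 ∈ [46/53, 1) → index 11
j=11: u_11=143/144 ∈ [46/53, 1) → index 11

0 1 2 3 3 4 5 5 7 9 11 11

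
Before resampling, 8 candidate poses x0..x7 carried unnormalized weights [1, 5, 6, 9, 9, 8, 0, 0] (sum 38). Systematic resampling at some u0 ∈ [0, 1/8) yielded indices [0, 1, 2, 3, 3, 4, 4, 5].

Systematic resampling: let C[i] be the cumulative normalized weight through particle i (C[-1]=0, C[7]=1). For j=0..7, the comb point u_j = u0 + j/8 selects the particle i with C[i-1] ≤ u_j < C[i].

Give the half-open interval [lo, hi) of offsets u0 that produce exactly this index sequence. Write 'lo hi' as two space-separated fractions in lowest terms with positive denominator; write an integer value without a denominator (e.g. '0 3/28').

0 1/38

C = [1/38, 3/19, 6/19, 21/38, 15/19, 1, 1, 1]
j=0 picked index 0: u0 ∈ [0, 1/38)
j=1 picked index 1: u0 ∈ [-15/152, 5/152)
j=2 picked index 2: u0 ∈ [-7/76, 5/76)
j=3 picked index 3: u0 ∈ [-9/152, 27/152)
j=4 picked index 3: u0 ∈ [-7/38, 1/19)
j=5 picked index 4: u0 ∈ [-11/152, 25/152)
j=6 picked index 4: u0 ∈ [-15/76, 3/76)
j=7 picked index 5: u0 ∈ [-13/152, 1/8)
intersection: [0, 1/38)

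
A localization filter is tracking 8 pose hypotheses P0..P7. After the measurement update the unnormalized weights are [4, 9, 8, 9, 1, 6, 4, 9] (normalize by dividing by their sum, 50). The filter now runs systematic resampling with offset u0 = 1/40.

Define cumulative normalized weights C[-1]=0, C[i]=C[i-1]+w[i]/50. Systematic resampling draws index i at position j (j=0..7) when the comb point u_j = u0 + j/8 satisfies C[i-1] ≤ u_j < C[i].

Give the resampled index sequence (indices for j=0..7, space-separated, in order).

C = [2/25, 13/50, 21/50, 3/5, 31/50, 37/50, 41/50, 1]
j=0: u_0=1/40 ∈ [0, 2/25) → index 0
j=1: u_1=3/20 ∈ [2/25, 13/50) → index 1
j=2: u_2=11/40 ∈ [13/50, 21/50) → index 2
j=3: u_3=2/5 ∈ [13/50, 21/50) → index 2
j=4: u_4=21/40 ∈ [21/50, 3/5) → index 3
j=5: u_5=13/20 ∈ [31/50, 37/50) → index 5
j=6: u_6=31/40 ∈ [37/50, 41/50) → index 6
j=7: u_7=9/10 ∈ [41/50, 1) → index 7

0 1 2 2 3 5 6 7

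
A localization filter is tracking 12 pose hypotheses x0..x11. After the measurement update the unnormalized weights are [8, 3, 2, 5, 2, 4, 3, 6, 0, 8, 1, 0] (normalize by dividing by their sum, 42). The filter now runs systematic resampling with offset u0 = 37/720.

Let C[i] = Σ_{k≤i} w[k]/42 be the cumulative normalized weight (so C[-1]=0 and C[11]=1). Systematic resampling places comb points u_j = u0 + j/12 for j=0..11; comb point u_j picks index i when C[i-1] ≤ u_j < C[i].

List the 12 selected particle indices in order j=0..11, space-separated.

C = [4/21, 11/42, 13/42, 3/7, 10/21, 4/7, 9/14, 11/14, 11/14, 41/42, 1, 1]
j=0: u_0=37/720 ∈ [0, 4/21) → index 0
j=1: u_1=97/720 ∈ [0, 4/21) → index 0
j=2: u_2=157/720 ∈ [4/21, 11/42) → index 1
j=3: u_3=217/720 ∈ [11/42, 13/42) → index 2
j=4: u_4=277/720 ∈ [13/42, 3/7) → index 3
j=5: u_5=337/720 ∈ [3/7, 10/21) → index 4
j=6: u_6=397/720 ∈ [10/21, 4/7) → index 5
j=7: u_7=457/720 ∈ [4/7, 9/14) → index 6
j=8: u_8=517/720 ∈ [9/14, 11/14) → index 7
j=9: u_9=577/720 ∈ [11/14, 41/42) → index 9
j=10: u_10=637/720 ∈ [11/14, 41/42) → index 9
j=11: u_11=697/720 ∈ [11/14, 41/42) → index 9

0 0 1 2 3 4 5 6 7 9 9 9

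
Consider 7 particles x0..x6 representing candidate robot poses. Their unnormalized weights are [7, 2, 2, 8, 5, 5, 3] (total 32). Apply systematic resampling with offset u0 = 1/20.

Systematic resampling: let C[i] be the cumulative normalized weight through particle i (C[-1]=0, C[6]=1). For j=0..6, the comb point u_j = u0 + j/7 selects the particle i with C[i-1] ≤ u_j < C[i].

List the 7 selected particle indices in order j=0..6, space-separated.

C = [7/32, 9/32, 11/32, 19/32, 3/4, 29/32, 1]
j=0: u_0=1/20 ∈ [0, 7/32) → index 0
j=1: u_1=27/140 ∈ [0, 7/32) → index 0
j=2: u_2=47/140 ∈ [9/32, 11/32) → index 2
j=3: u_3=67/140 ∈ [11/32, 19/32) → index 3
j=4: u_4=87/140 ∈ [19/32, 3/4) → index 4
j=5: u_5=107/140 ∈ [3/4, 29/32) → index 5
j=6: u_6=127/140 ∈ [29/32, 1) → index 6

0 0 2 3 4 5 6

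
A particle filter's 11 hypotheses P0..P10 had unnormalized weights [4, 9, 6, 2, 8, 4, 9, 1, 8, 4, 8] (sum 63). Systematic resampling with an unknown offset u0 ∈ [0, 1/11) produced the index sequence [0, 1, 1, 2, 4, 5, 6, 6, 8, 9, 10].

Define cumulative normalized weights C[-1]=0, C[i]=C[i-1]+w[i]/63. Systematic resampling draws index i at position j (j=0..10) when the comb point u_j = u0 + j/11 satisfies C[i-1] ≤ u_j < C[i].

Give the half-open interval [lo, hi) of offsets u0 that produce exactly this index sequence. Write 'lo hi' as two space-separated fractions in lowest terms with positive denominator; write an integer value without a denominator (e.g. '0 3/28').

4/693 17/693

C = [4/63, 13/63, 19/63, 1/3, 29/63, 11/21, 2/3, 43/63, 17/21, 55/63, 1]
j=0 picked index 0: u0 ∈ [0, 4/63)
j=1 picked index 1: u0 ∈ [-19/693, 80/693)
j=2 picked index 1: u0 ∈ [-82/693, 17/693)
j=3 picked index 2: u0 ∈ [-46/693, 20/693)
j=4 picked index 4: u0 ∈ [-1/33, 67/693)
j=5 picked index 5: u0 ∈ [4/693, 16/231)
j=6 picked index 6: u0 ∈ [-5/231, 4/33)
j=7 picked index 6: u0 ∈ [-26/231, 1/33)
j=8 picked index 8: u0 ∈ [-31/693, 19/231)
j=9 picked index 9: u0 ∈ [-2/231, 38/693)
j=10 picked index 10: u0 ∈ [-25/693, 1/11)
intersection: [4/693, 17/693)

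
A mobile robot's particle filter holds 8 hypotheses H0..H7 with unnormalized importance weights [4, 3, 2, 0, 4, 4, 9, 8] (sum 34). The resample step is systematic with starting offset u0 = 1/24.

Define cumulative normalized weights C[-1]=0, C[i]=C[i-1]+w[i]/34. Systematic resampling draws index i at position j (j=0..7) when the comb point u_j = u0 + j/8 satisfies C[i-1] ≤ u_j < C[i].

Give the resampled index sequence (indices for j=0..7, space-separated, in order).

0 1 4 5 6 6 7 7

C = [2/17, 7/34, 9/34, 9/34, 13/34, 1/2, 13/17, 1]
j=0: u_0=1/24 ∈ [0, 2/17) → index 0
j=1: u_1=1/6 ∈ [2/17, 7/34) → index 1
j=2: u_2=7/24 ∈ [9/34, 13/34) → index 4
j=3: u_3=5/12 ∈ [13/34, 1/2) → index 5
j=4: u_4=13/24 ∈ [1/2, 13/17) → index 6
j=5: u_5=2/3 ∈ [1/2, 13/17) → index 6
j=6: u_6=19/24 ∈ [13/17, 1) → index 7
j=7: u_7=11/12 ∈ [13/17, 1) → index 7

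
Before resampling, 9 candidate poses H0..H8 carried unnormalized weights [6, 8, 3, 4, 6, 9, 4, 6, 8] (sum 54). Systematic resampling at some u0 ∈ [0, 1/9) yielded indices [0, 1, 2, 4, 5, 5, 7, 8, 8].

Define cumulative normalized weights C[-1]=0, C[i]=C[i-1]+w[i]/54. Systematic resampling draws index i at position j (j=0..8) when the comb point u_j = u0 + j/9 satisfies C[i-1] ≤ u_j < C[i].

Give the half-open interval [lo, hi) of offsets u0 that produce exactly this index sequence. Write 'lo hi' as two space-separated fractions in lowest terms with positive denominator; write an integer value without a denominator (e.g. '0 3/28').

2/27 5/54

C = [1/9, 7/27, 17/54, 7/18, 1/2, 2/3, 20/27, 23/27, 1]
j=0 picked index 0: u0 ∈ [0, 1/9)
j=1 picked index 1: u0 ∈ [0, 4/27)
j=2 picked index 2: u0 ∈ [1/27, 5/54)
j=3 picked index 4: u0 ∈ [1/18, 1/6)
j=4 picked index 5: u0 ∈ [1/18, 2/9)
j=5 picked index 5: u0 ∈ [-1/18, 1/9)
j=6 picked index 7: u0 ∈ [2/27, 5/27)
j=7 picked index 8: u0 ∈ [2/27, 2/9)
j=8 picked index 8: u0 ∈ [-1/27, 1/9)
intersection: [2/27, 5/54)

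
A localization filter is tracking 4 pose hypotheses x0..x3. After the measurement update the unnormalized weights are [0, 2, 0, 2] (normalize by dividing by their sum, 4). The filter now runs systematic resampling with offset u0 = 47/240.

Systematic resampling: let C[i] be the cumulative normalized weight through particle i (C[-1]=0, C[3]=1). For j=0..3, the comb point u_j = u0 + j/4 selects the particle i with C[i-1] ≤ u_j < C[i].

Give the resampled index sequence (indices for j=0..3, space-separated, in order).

1 1 3 3

C = [0, 1/2, 1/2, 1]
j=0: u_0=47/240 ∈ [0, 1/2) → index 1
j=1: u_1=107/240 ∈ [0, 1/2) → index 1
j=2: u_2=167/240 ∈ [1/2, 1) → index 3
j=3: u_3=227/240 ∈ [1/2, 1) → index 3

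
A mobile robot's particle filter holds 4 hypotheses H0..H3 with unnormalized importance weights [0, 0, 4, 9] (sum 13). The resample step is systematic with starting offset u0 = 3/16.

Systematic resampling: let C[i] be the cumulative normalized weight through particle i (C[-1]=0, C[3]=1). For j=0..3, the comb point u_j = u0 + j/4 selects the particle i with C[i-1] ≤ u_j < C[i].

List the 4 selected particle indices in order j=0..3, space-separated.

2 3 3 3

C = [0, 0, 4/13, 1]
j=0: u_0=3/16 ∈ [0, 4/13) → index 2
j=1: u_1=7/16 ∈ [4/13, 1) → index 3
j=2: u_2=11/16 ∈ [4/13, 1) → index 3
j=3: u_3=15/16 ∈ [4/13, 1) → index 3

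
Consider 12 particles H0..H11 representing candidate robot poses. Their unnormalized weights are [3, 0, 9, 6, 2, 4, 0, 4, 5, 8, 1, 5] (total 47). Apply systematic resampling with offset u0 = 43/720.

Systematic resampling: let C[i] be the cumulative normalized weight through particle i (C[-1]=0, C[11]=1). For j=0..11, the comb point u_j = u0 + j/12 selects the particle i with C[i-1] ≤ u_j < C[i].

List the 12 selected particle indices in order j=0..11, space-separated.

0 2 2 3 4 5 7 8 9 9 10 11

C = [3/47, 3/47, 12/47, 18/47, 20/47, 24/47, 24/47, 28/47, 33/47, 41/47, 42/47, 1]
j=0: u_0=43/720 ∈ [0, 3/47) → index 0
j=1: u_1=103/720 ∈ [3/47, 12/47) → index 2
j=2: u_2=163/720 ∈ [3/47, 12/47) → index 2
j=3: u_3=223/720 ∈ [12/47, 18/47) → index 3
j=4: u_4=283/720 ∈ [18/47, 20/47) → index 4
j=5: u_5=343/720 ∈ [20/47, 24/47) → index 5
j=6: u_6=403/720 ∈ [24/47, 28/47) → index 7
j=7: u_7=463/720 ∈ [28/47, 33/47) → index 8
j=8: u_8=523/720 ∈ [33/47, 41/47) → index 9
j=9: u_9=583/720 ∈ [33/47, 41/47) → index 9
j=10: u_10=643/720 ∈ [41/47, 42/47) → index 10
j=11: u_11=703/720 ∈ [42/47, 1) → index 11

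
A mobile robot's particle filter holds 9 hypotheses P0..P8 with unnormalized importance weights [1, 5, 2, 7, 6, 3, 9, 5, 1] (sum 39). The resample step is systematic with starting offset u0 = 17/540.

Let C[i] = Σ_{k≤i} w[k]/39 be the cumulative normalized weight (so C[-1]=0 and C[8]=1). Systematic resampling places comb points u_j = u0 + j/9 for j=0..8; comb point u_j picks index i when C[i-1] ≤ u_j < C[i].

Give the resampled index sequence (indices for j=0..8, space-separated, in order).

C = [1/39, 2/13, 8/39, 5/13, 7/13, 8/13, 11/13, 38/39, 1]
j=0: u_0=17/540 ∈ [1/39, 2/13) → index 1
j=1: u_1=77/540 ∈ [1/39, 2/13) → index 1
j=2: u_2=137/540 ∈ [8/39, 5/13) → index 3
j=3: u_3=197/540 ∈ [8/39, 5/13) → index 3
j=4: u_4=257/540 ∈ [5/13, 7/13) → index 4
j=5: u_5=317/540 ∈ [7/13, 8/13) → index 5
j=6: u_6=377/540 ∈ [8/13, 11/13) → index 6
j=7: u_7=437/540 ∈ [8/13, 11/13) → index 6
j=8: u_8=497/540 ∈ [11/13, 38/39) → index 7

1 1 3 3 4 5 6 6 7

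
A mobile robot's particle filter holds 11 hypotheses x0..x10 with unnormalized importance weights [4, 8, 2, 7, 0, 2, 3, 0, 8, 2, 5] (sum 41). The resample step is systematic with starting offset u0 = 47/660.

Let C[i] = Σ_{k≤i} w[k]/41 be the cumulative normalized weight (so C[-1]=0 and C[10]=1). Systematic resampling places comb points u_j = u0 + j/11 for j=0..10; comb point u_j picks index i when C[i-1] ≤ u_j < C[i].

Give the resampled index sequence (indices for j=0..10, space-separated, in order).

0 1 1 3 3 5 6 8 8 10 10

C = [4/41, 12/41, 14/41, 21/41, 21/41, 23/41, 26/41, 26/41, 34/41, 36/41, 1]
j=0: u_0=47/660 ∈ [0, 4/41) → index 0
j=1: u_1=107/660 ∈ [4/41, 12/41) → index 1
j=2: u_2=167/660 ∈ [4/41, 12/41) → index 1
j=3: u_3=227/660 ∈ [14/41, 21/41) → index 3
j=4: u_4=287/660 ∈ [14/41, 21/41) → index 3
j=5: u_5=347/660 ∈ [21/41, 23/41) → index 5
j=6: u_6=37/60 ∈ [23/41, 26/41) → index 6
j=7: u_7=467/660 ∈ [26/41, 34/41) → index 8
j=8: u_8=527/660 ∈ [26/41, 34/41) → index 8
j=9: u_9=587/660 ∈ [36/41, 1) → index 10
j=10: u_10=647/660 ∈ [36/41, 1) → index 10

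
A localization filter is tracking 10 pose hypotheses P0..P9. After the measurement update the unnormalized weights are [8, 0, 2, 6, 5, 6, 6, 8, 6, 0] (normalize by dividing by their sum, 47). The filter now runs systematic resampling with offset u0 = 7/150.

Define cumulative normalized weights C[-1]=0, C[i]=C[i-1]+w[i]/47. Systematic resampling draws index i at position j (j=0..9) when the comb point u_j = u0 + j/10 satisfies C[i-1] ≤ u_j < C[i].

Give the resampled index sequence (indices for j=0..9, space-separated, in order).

C = [8/47, 8/47, 10/47, 16/47, 21/47, 27/47, 33/47, 41/47, 1, 1]
j=0: u_0=7/150 ∈ [0, 8/47) → index 0
j=1: u_1=11/75 ∈ [0, 8/47) → index 0
j=2: u_2=37/150 ∈ [10/47, 16/47) → index 3
j=3: u_3=26/75 ∈ [16/47, 21/47) → index 4
j=4: u_4=67/150 ∈ [16/47, 21/47) → index 4
j=5: u_5=41/75 ∈ [21/47, 27/47) → index 5
j=6: u_6=97/150 ∈ [27/47, 33/47) → index 6
j=7: u_7=56/75 ∈ [33/47, 41/47) → index 7
j=8: u_8=127/150 ∈ [33/47, 41/47) → index 7
j=9: u_9=71/75 ∈ [41/47, 1) → index 8

0 0 3 4 4 5 6 7 7 8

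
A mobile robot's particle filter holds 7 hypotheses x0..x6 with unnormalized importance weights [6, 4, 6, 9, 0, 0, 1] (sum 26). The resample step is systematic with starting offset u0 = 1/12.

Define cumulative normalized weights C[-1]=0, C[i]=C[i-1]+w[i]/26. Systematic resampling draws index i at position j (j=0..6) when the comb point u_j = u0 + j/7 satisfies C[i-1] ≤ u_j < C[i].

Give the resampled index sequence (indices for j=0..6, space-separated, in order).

0 0 1 2 3 3 3

C = [3/13, 5/13, 8/13, 25/26, 25/26, 25/26, 1]
j=0: u_0=1/12 ∈ [0, 3/13) → index 0
j=1: u_1=19/84 ∈ [0, 3/13) → index 0
j=2: u_2=31/84 ∈ [3/13, 5/13) → index 1
j=3: u_3=43/84 ∈ [5/13, 8/13) → index 2
j=4: u_4=55/84 ∈ [8/13, 25/26) → index 3
j=5: u_5=67/84 ∈ [8/13, 25/26) → index 3
j=6: u_6=79/84 ∈ [8/13, 25/26) → index 3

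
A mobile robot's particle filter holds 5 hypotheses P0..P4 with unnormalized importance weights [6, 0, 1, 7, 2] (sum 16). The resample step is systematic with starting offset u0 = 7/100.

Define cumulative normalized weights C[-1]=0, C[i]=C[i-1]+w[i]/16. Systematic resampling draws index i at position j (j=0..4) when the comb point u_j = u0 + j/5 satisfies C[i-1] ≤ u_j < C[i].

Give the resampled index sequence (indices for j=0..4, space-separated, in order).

C = [3/8, 3/8, 7/16, 7/8, 1]
j=0: u_0=7/100 ∈ [0, 3/8) → index 0
j=1: u_1=27/100 ∈ [0, 3/8) → index 0
j=2: u_2=47/100 ∈ [7/16, 7/8) → index 3
j=3: u_3=67/100 ∈ [7/16, 7/8) → index 3
j=4: u_4=87/100 ∈ [7/16, 7/8) → index 3

0 0 3 3 3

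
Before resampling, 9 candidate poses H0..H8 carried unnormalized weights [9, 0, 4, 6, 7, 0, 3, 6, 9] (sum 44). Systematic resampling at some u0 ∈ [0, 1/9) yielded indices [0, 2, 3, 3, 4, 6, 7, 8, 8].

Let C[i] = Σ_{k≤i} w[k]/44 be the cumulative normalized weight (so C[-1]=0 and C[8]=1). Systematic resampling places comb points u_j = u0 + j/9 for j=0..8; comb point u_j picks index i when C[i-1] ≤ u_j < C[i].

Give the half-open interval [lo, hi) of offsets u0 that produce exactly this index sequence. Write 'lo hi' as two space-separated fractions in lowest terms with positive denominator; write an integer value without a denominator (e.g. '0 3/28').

37/396 13/132

C = [9/44, 9/44, 13/44, 19/44, 13/22, 13/22, 29/44, 35/44, 1]
j=0 picked index 0: u0 ∈ [0, 9/44)
j=1 picked index 2: u0 ∈ [37/396, 73/396)
j=2 picked index 3: u0 ∈ [29/396, 83/396)
j=3 picked index 3: u0 ∈ [-5/132, 13/132)
j=4 picked index 4: u0 ∈ [-5/396, 29/198)
j=5 picked index 6: u0 ∈ [7/198, 41/396)
j=6 picked index 7: u0 ∈ [-1/132, 17/132)
j=7 picked index 8: u0 ∈ [7/396, 2/9)
j=8 picked index 8: u0 ∈ [-37/396, 1/9)
intersection: [37/396, 13/132)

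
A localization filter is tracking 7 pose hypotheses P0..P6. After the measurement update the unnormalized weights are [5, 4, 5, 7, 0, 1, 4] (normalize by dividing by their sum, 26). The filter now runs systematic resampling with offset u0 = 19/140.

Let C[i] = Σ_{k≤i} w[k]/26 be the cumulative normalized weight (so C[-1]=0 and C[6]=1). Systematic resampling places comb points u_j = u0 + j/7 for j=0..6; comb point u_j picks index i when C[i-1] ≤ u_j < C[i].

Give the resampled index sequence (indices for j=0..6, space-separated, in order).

C = [5/26, 9/26, 7/13, 21/26, 21/26, 11/13, 1]
j=0: u_0=19/140 ∈ [0, 5/26) → index 0
j=1: u_1=39/140 ∈ [5/26, 9/26) → index 1
j=2: u_2=59/140 ∈ [9/26, 7/13) → index 2
j=3: u_3=79/140 ∈ [7/13, 21/26) → index 3
j=4: u_4=99/140 ∈ [7/13, 21/26) → index 3
j=5: u_5=17/20 ∈ [11/13, 1) → index 6
j=6: u_6=139/140 ∈ [11/13, 1) → index 6

0 1 2 3 3 6 6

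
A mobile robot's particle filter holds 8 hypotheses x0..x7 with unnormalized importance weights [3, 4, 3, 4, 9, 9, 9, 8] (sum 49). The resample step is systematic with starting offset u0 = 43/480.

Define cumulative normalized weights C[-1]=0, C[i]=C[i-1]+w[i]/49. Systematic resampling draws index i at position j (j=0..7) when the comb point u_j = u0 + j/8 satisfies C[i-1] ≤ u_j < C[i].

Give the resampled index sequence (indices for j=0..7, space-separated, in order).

1 3 4 4 5 6 7 7

C = [3/49, 1/7, 10/49, 2/7, 23/49, 32/49, 41/49, 1]
j=0: u_0=43/480 ∈ [3/49, 1/7) → index 1
j=1: u_1=103/480 ∈ [10/49, 2/7) → index 3
j=2: u_2=163/480 ∈ [2/7, 23/49) → index 4
j=3: u_3=223/480 ∈ [2/7, 23/49) → index 4
j=4: u_4=283/480 ∈ [23/49, 32/49) → index 5
j=5: u_5=343/480 ∈ [32/49, 41/49) → index 6
j=6: u_6=403/480 ∈ [41/49, 1) → index 7
j=7: u_7=463/480 ∈ [41/49, 1) → index 7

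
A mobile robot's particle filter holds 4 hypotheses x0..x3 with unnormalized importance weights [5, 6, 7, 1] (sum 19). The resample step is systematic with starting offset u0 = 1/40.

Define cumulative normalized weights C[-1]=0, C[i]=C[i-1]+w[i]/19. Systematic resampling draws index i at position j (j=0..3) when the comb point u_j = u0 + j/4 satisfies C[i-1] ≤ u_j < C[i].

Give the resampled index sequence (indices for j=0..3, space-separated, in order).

0 1 1 2

C = [5/19, 11/19, 18/19, 1]
j=0: u_0=1/40 ∈ [0, 5/19) → index 0
j=1: u_1=11/40 ∈ [5/19, 11/19) → index 1
j=2: u_2=21/40 ∈ [5/19, 11/19) → index 1
j=3: u_3=31/40 ∈ [11/19, 18/19) → index 2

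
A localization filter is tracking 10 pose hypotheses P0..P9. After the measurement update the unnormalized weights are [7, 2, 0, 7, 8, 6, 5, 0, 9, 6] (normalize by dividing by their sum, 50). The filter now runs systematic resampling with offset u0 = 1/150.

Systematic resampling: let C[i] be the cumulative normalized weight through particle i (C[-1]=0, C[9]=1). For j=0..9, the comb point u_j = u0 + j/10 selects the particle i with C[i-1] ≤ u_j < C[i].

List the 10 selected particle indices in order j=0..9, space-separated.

0 0 3 3 4 5 6 8 8 9

C = [7/50, 9/50, 9/50, 8/25, 12/25, 3/5, 7/10, 7/10, 22/25, 1]
j=0: u_0=1/150 ∈ [0, 7/50) → index 0
j=1: u_1=8/75 ∈ [0, 7/50) → index 0
j=2: u_2=31/150 ∈ [9/50, 8/25) → index 3
j=3: u_3=23/75 ∈ [9/50, 8/25) → index 3
j=4: u_4=61/150 ∈ [8/25, 12/25) → index 4
j=5: u_5=38/75 ∈ [12/25, 3/5) → index 5
j=6: u_6=91/150 ∈ [3/5, 7/10) → index 6
j=7: u_7=53/75 ∈ [7/10, 22/25) → index 8
j=8: u_8=121/150 ∈ [7/10, 22/25) → index 8
j=9: u_9=68/75 ∈ [22/25, 1) → index 9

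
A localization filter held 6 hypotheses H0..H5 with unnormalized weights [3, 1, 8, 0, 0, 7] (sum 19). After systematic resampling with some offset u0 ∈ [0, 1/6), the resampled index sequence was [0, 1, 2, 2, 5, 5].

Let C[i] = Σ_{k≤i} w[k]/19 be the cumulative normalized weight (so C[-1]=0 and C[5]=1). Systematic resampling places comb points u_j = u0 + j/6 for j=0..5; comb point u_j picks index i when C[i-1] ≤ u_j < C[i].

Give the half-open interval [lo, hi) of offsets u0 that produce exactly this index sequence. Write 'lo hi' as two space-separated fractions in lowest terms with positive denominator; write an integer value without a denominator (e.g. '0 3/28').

0 5/114

C = [3/19, 4/19, 12/19, 12/19, 12/19, 1]
j=0 picked index 0: u0 ∈ [0, 3/19)
j=1 picked index 1: u0 ∈ [-1/114, 5/114)
j=2 picked index 2: u0 ∈ [-7/57, 17/57)
j=3 picked index 2: u0 ∈ [-11/38, 5/38)
j=4 picked index 5: u0 ∈ [-2/57, 1/3)
j=5 picked index 5: u0 ∈ [-23/114, 1/6)
intersection: [0, 5/114)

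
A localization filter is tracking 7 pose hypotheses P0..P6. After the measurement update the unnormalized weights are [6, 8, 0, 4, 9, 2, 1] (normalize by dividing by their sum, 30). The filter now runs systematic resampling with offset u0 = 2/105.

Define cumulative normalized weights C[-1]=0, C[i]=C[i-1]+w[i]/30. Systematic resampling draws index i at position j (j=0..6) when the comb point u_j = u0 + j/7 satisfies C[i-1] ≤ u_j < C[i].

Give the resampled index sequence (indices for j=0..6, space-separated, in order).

0 0 1 1 3 4 4

C = [1/5, 7/15, 7/15, 3/5, 9/10, 29/30, 1]
j=0: u_0=2/105 ∈ [0, 1/5) → index 0
j=1: u_1=17/105 ∈ [0, 1/5) → index 0
j=2: u_2=32/105 ∈ [1/5, 7/15) → index 1
j=3: u_3=47/105 ∈ [1/5, 7/15) → index 1
j=4: u_4=62/105 ∈ [7/15, 3/5) → index 3
j=5: u_5=11/15 ∈ [3/5, 9/10) → index 4
j=6: u_6=92/105 ∈ [3/5, 9/10) → index 4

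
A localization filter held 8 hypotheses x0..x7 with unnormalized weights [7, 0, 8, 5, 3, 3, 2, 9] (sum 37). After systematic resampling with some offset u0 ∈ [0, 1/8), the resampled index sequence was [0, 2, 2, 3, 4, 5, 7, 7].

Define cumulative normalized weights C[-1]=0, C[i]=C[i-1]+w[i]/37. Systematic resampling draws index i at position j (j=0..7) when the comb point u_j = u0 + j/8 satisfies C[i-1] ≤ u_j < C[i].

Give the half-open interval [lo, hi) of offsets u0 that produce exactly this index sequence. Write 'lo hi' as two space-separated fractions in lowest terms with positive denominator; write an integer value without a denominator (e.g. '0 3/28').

C = [7/37, 7/37, 15/37, 20/37, 23/37, 26/37, 28/37, 1]
j=0 picked index 0: u0 ∈ [0, 7/37)
j=1 picked index 2: u0 ∈ [19/296, 83/296)
j=2 picked index 2: u0 ∈ [-9/148, 23/148)
j=3 picked index 3: u0 ∈ [9/296, 49/296)
j=4 picked index 4: u0 ∈ [3/74, 9/74)
j=5 picked index 5: u0 ∈ [-1/296, 23/296)
j=6 picked index 7: u0 ∈ [1/148, 1/4)
j=7 picked index 7: u0 ∈ [-35/296, 1/8)
intersection: [19/296, 23/296)

19/296 23/296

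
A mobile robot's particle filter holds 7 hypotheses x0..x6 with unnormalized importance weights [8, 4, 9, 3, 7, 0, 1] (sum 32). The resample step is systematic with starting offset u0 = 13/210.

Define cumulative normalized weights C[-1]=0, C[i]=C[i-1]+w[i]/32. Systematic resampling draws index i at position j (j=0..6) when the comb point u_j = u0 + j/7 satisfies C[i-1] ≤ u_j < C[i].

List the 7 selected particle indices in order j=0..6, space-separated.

C = [1/4, 3/8, 21/32, 3/4, 31/32, 31/32, 1]
j=0: u_0=13/210 ∈ [0, 1/4) → index 0
j=1: u_1=43/210 ∈ [0, 1/4) → index 0
j=2: u_2=73/210 ∈ [1/4, 3/8) → index 1
j=3: u_3=103/210 ∈ [3/8, 21/32) → index 2
j=4: u_4=19/30 ∈ [3/8, 21/32) → index 2
j=5: u_5=163/210 ∈ [3/4, 31/32) → index 4
j=6: u_6=193/210 ∈ [3/4, 31/32) → index 4

0 0 1 2 2 4 4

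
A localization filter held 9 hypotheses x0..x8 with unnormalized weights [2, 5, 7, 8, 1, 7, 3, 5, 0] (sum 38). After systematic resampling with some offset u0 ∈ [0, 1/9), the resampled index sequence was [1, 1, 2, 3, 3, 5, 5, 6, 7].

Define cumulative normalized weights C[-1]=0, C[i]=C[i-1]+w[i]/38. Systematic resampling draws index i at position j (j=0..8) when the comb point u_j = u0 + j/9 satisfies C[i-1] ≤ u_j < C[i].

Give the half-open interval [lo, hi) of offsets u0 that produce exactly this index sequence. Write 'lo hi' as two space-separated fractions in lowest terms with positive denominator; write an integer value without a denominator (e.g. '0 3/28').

C = [1/19, 7/38, 7/19, 11/19, 23/38, 15/19, 33/38, 1, 1]
j=0 picked index 1: u0 ∈ [1/19, 7/38)
j=1 picked index 1: u0 ∈ [-10/171, 25/342)
j=2 picked index 2: u0 ∈ [-13/342, 25/171)
j=3 picked index 3: u0 ∈ [2/57, 14/57)
j=4 picked index 3: u0 ∈ [-13/171, 23/171)
j=5 picked index 5: u0 ∈ [17/342, 40/171)
j=6 picked index 5: u0 ∈ [-7/114, 7/57)
j=7 picked index 6: u0 ∈ [2/171, 31/342)
j=8 picked index 7: u0 ∈ [-7/342, 1/9)
intersection: [1/19, 25/342)

1/19 25/342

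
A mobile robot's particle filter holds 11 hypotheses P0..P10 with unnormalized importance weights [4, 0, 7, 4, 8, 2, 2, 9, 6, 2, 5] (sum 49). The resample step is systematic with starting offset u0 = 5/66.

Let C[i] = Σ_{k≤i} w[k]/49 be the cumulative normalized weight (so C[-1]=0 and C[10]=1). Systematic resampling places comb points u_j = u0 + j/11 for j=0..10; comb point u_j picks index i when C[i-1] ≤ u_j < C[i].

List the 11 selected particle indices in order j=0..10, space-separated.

0 2 3 4 4 6 7 7 8 9 10

C = [4/49, 4/49, 11/49, 15/49, 23/49, 25/49, 27/49, 36/49, 6/7, 44/49, 1]
j=0: u_0=5/66 ∈ [0, 4/49) → index 0
j=1: u_1=1/6 ∈ [4/49, 11/49) → index 2
j=2: u_2=17/66 ∈ [11/49, 15/49) → index 3
j=3: u_3=23/66 ∈ [15/49, 23/49) → index 4
j=4: u_4=29/66 ∈ [15/49, 23/49) → index 4
j=5: u_5=35/66 ∈ [25/49, 27/49) → index 6
j=6: u_6=41/66 ∈ [27/49, 36/49) → index 7
j=7: u_7=47/66 ∈ [27/49, 36/49) → index 7
j=8: u_8=53/66 ∈ [36/49, 6/7) → index 8
j=9: u_9=59/66 ∈ [6/7, 44/49) → index 9
j=10: u_10=65/66 ∈ [44/49, 1) → index 10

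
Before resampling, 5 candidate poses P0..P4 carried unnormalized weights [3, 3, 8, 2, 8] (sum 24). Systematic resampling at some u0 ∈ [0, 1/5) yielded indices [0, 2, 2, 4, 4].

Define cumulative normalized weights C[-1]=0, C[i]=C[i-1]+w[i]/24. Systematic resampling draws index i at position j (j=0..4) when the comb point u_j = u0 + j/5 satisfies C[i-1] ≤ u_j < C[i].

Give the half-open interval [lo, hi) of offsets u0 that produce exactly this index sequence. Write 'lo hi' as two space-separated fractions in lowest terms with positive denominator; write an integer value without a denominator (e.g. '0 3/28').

1/15 1/8

C = [1/8, 1/4, 7/12, 2/3, 1]
j=0 picked index 0: u0 ∈ [0, 1/8)
j=1 picked index 2: u0 ∈ [1/20, 23/60)
j=2 picked index 2: u0 ∈ [-3/20, 11/60)
j=3 picked index 4: u0 ∈ [1/15, 2/5)
j=4 picked index 4: u0 ∈ [-2/15, 1/5)
intersection: [1/15, 1/8)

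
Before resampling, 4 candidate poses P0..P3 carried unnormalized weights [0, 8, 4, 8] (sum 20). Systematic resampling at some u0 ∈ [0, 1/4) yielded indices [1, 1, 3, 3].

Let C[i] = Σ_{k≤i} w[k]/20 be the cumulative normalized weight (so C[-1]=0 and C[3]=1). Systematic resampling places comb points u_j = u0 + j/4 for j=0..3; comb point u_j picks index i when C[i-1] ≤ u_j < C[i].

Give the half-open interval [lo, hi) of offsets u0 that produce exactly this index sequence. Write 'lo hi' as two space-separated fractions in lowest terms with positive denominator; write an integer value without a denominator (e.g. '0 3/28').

C = [0, 2/5, 3/5, 1]
j=0 picked index 1: u0 ∈ [0, 2/5)
j=1 picked index 1: u0 ∈ [-1/4, 3/20)
j=2 picked index 3: u0 ∈ [1/10, 1/2)
j=3 picked index 3: u0 ∈ [-3/20, 1/4)
intersection: [1/10, 3/20)

1/10 3/20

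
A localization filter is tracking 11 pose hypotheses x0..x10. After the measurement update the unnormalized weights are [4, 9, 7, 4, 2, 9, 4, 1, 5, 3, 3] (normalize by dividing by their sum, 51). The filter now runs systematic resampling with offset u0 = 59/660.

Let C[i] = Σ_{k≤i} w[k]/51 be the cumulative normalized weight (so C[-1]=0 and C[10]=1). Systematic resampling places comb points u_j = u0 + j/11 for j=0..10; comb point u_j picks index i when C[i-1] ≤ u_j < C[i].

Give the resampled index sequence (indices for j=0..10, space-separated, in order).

C = [4/51, 13/51, 20/51, 8/17, 26/51, 35/51, 13/17, 40/51, 15/17, 16/17, 1]
j=0: u_0=59/660 ∈ [4/51, 13/51) → index 1
j=1: u_1=119/660 ∈ [4/51, 13/51) → index 1
j=2: u_2=179/660 ∈ [13/51, 20/51) → index 2
j=3: u_3=239/660 ∈ [13/51, 20/51) → index 2
j=4: u_4=299/660 ∈ [20/51, 8/17) → index 3
j=5: u_5=359/660 ∈ [26/51, 35/51) → index 5
j=6: u_6=419/660 ∈ [26/51, 35/51) → index 5
j=7: u_7=479/660 ∈ [35/51, 13/17) → index 6
j=8: u_8=49/60 ∈ [40/51, 15/17) → index 8
j=9: u_9=599/660 ∈ [15/17, 16/17) → index 9
j=10: u_10=659/660 ∈ [16/17, 1) → index 10

1 1 2 2 3 5 5 6 8 9 10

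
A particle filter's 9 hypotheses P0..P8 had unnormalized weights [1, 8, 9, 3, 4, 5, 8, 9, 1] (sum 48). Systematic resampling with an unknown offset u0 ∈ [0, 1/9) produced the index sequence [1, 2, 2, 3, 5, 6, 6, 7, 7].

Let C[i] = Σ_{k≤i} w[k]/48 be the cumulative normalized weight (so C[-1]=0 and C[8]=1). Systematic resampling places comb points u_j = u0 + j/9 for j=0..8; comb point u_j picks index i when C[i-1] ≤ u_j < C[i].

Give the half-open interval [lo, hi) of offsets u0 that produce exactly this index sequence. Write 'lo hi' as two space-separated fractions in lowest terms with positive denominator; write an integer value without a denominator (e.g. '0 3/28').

C = [1/48, 3/16, 3/8, 7/16, 25/48, 5/8, 19/24, 47/48, 1]
j=0 picked index 1: u0 ∈ [1/48, 3/16)
j=1 picked index 2: u0 ∈ [11/144, 19/72)
j=2 picked index 2: u0 ∈ [-5/144, 11/72)
j=3 picked index 3: u0 ∈ [1/24, 5/48)
j=4 picked index 5: u0 ∈ [11/144, 13/72)
j=5 picked index 6: u0 ∈ [5/72, 17/72)
j=6 picked index 6: u0 ∈ [-1/24, 1/8)
j=7 picked index 7: u0 ∈ [1/72, 29/144)
j=8 picked index 7: u0 ∈ [-7/72, 13/144)
intersection: [11/144, 13/144)

11/144 13/144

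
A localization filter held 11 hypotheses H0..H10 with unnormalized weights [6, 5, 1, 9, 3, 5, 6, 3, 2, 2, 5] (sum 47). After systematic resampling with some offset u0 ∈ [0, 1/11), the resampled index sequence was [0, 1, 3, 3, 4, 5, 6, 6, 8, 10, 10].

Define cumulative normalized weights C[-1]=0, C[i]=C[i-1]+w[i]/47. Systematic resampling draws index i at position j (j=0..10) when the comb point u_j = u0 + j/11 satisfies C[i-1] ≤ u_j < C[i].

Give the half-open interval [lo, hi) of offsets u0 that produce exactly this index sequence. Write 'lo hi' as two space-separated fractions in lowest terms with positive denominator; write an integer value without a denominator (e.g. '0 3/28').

43/517 1/11

C = [6/47, 11/47, 12/47, 21/47, 24/47, 29/47, 35/47, 38/47, 40/47, 42/47, 1]
j=0 picked index 0: u0 ∈ [0, 6/47)
j=1 picked index 1: u0 ∈ [19/517, 74/517)
j=2 picked index 3: u0 ∈ [38/517, 137/517)
j=3 picked index 3: u0 ∈ [-9/517, 90/517)
j=4 picked index 4: u0 ∈ [43/517, 76/517)
j=5 picked index 5: u0 ∈ [29/517, 84/517)
j=6 picked index 6: u0 ∈ [37/517, 103/517)
j=7 picked index 6: u0 ∈ [-10/517, 56/517)
j=8 picked index 8: u0 ∈ [42/517, 64/517)
j=9 picked index 10: u0 ∈ [39/517, 2/11)
j=10 picked index 10: u0 ∈ [-8/517, 1/11)
intersection: [43/517, 1/11)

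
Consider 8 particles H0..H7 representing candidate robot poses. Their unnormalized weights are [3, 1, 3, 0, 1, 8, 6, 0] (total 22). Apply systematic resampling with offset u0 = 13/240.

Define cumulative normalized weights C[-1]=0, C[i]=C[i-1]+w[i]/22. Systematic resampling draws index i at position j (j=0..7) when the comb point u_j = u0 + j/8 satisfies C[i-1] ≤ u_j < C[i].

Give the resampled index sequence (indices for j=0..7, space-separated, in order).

C = [3/22, 2/11, 7/22, 7/22, 4/11, 8/11, 1, 1]
j=0: u_0=13/240 ∈ [0, 3/22) → index 0
j=1: u_1=43/240 ∈ [3/22, 2/11) → index 1
j=2: u_2=73/240 ∈ [2/11, 7/22) → index 2
j=3: u_3=103/240 ∈ [4/11, 8/11) → index 5
j=4: u_4=133/240 ∈ [4/11, 8/11) → index 5
j=5: u_5=163/240 ∈ [4/11, 8/11) → index 5
j=6: u_6=193/240 ∈ [8/11, 1) → index 6
j=7: u_7=223/240 ∈ [8/11, 1) → index 6

0 1 2 5 5 5 6 6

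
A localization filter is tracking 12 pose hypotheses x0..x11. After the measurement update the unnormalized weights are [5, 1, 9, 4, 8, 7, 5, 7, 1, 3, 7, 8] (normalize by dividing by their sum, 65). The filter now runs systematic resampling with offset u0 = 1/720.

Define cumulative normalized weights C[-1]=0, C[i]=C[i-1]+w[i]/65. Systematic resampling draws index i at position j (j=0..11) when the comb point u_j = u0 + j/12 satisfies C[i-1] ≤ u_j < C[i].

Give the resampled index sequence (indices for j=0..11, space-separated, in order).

C = [1/13, 6/65, 3/13, 19/65, 27/65, 34/65, 3/5, 46/65, 47/65, 10/13, 57/65, 1]
j=0: u_0=1/720 ∈ [0, 1/13) → index 0
j=1: u_1=61/720 ∈ [1/13, 6/65) → index 1
j=2: u_2=121/720 ∈ [6/65, 3/13) → index 2
j=3: u_3=181/720 ∈ [3/13, 19/65) → index 3
j=4: u_4=241/720 ∈ [19/65, 27/65) → index 4
j=5: u_5=301/720 ∈ [27/65, 34/65) → index 5
j=6: u_6=361/720 ∈ [27/65, 34/65) → index 5
j=7: u_7=421/720 ∈ [34/65, 3/5) → index 6
j=8: u_8=481/720 ∈ [3/5, 46/65) → index 7
j=9: u_9=541/720 ∈ [47/65, 10/13) → index 9
j=10: u_10=601/720 ∈ [10/13, 57/65) → index 10
j=11: u_11=661/720 ∈ [57/65, 1) → index 11

0 1 2 3 4 5 5 6 7 9 10 11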